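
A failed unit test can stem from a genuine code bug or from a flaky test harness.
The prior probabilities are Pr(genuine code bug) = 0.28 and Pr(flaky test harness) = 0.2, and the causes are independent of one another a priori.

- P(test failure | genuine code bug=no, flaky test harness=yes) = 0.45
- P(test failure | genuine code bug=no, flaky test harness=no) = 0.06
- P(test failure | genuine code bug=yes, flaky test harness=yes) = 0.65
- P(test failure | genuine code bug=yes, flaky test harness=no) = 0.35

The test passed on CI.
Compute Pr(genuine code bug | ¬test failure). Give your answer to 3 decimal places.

Pr(genuine code bug | ¬test failure) ≈ 0.210

Sum P(¬test failure|·) weighted by the priors over the 4 (genuine code bug, flaky test harness) configurations:
  P(¬test failure) = 0.94×0.72×0.8 + 0.55×0.72×0.2 + 0.65×0.28×0.8 + 0.35×0.28×0.2
        = 0.541440 + 0.079200 + 0.145600 + 0.019600 = 0.785840
Keeping only the genuine code bug-present terms gives 0.165200, so
  P(genuine code bug | ¬test failure) = 0.165200 / 0.785840 ≈ 0.210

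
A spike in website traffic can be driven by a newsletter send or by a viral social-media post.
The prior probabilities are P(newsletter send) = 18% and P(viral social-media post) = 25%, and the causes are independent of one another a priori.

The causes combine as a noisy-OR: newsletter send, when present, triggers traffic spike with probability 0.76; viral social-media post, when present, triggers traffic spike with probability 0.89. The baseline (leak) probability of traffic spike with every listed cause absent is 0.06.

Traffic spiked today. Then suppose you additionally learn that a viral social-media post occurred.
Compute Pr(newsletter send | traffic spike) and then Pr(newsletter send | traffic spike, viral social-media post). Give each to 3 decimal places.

Pr(newsletter send | traffic spike) ≈ 0.402; Pr(newsletter send | traffic spike, viral social-media post) ≈ 0.193

Under noisy-OR, P(traffic spike | causes) = 1 − (1−0.06)·∏(1−qᵢ) over the active causes.
For the numerator, keep only newsletter send=true terms: 0.104544 + 0.043883 = 0.148427
Denominator P(traffic spike): 0.06×0.82×0.75 + 0.8966×0.82×0.25 + 0.7744×0.18×0.75 + 0.975184×0.18×0.25 = 0.369130
Posterior = 0.148427 / 0.369130 ≈ 0.402

With the extra evidence:
P(traffic spike | viral social-media post) = 0.8966*0.82 + 0.975184*0.18 = 0.735212 + 0.175533 = 0.910745
Of this, 0.175533 comes from 0.975184*0.18 (the newsletter send=true cases).
So P(newsletter send | traffic spike, viral social-media post) = 0.175533/0.910745 ≈ 0.193.
— viral social-media post explains away the evidence for newsletter send.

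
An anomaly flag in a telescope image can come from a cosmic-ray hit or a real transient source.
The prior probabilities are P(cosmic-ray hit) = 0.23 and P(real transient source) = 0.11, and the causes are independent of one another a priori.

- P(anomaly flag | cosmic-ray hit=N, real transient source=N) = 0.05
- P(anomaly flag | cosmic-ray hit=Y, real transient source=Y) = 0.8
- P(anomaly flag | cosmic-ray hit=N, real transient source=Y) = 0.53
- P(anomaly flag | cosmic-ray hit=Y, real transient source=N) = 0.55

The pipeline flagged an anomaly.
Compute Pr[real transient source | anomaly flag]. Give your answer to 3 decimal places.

Pr[real transient source | anomaly flag] ≈ 0.307

Enumerate the 4 (cosmic-ray hit, real transient source) configurations and weight by the priors:
  P(anomaly flag) = 0.05·0.77·0.89 + 0.53·0.77·0.11 + 0.55·0.23·0.89 + 0.8·0.23·0.11
        = 0.034265 + 0.044891 + 0.112585 + 0.020240 = 0.211981
Configurations with real transient source contribute 0.065131, so
  P(real transient source | anomaly flag) = 0.065131 / 0.211981 ≈ 0.307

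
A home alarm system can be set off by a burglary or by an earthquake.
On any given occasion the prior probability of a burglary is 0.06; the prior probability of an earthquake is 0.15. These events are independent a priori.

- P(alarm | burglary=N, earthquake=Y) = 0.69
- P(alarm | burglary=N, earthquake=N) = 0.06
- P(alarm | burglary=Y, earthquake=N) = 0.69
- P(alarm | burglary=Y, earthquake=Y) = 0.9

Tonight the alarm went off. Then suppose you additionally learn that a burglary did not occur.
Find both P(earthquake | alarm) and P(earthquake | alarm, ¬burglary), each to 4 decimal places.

Weight on earthquake=true, given the evidence: 0.097290 + 0.008100 = 0.105390
Normalizer over all consistent configurations: 0.06×0.94×0.85 + 0.69×0.94×0.15 + 0.69×0.06×0.85 + 0.9×0.06×0.15 = 0.188520
P(earthquake | alarm) = 0.105390/0.188520 ≈ 0.5590

With the extra evidence:
P(alarm | ¬burglary) = 0.06×0.85 + 0.69×0.15 = 0.051000 + 0.103500 = 0.154500
Restricting to configurations with earthquake present: 0.69×0.15 = 0.103500.
P(earthquake | alarm, ¬burglary) = 0.103500 / 0.154500 ≈ 0.6699
Ruling out burglary raises the posterior on earthquake — the flip side of explaining away.

P(earthquake | alarm) ≈ 0.5590; P(earthquake | alarm, ¬burglary) ≈ 0.6699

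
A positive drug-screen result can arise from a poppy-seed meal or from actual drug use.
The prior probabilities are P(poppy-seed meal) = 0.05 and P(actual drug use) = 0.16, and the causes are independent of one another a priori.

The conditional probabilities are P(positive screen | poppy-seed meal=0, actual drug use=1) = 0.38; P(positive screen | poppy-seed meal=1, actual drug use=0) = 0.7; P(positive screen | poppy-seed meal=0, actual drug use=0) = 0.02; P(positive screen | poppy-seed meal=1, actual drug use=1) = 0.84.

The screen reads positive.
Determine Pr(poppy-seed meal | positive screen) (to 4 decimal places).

Sum P(positive screen|·) weighted by the priors over the 4 (poppy-seed meal, actual drug use) configurations:
  P(positive screen) = 0.02×0.95×0.84 + 0.38×0.95×0.16 + 0.7×0.05×0.84 + 0.84×0.05×0.16
        = 0.015960 + 0.057760 + 0.029400 + 0.006720 = 0.109840
Configurations with poppy-seed meal contribute 0.036120, so
  P(poppy-seed meal | positive screen) = 0.036120 / 0.109840 ≈ 0.3288

Pr(poppy-seed meal | positive screen) ≈ 0.3288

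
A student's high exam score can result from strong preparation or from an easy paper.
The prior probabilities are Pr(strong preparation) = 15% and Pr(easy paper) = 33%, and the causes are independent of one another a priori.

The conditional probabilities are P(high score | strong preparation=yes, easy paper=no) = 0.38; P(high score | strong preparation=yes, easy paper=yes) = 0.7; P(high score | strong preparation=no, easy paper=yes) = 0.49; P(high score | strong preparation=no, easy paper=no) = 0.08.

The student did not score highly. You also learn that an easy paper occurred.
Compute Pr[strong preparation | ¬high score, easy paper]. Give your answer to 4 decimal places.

Pr[strong preparation | ¬high score, easy paper] ≈ 0.0940

Weight on strong preparation=true, given the evidence: 0.3×0.15 = 0.045000
Denominator P(¬high score | easy paper): 0.51×0.85 + 0.3×0.15 = 0.478500
P(strong preparation | ¬high score, easy paper) = 0.045000/0.478500 ≈ 0.0940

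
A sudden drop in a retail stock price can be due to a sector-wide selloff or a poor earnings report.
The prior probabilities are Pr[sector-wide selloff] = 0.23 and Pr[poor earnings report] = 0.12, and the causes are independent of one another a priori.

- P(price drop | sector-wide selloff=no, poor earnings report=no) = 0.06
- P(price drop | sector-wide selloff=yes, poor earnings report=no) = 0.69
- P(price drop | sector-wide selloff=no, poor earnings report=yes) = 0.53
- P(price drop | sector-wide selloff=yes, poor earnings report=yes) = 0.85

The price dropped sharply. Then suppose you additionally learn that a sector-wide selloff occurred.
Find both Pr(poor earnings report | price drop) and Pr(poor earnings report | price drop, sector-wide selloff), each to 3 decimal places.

Pr(poor earnings report | price drop) ≈ 0.287; Pr(poor earnings report | price drop, sector-wide selloff) ≈ 0.144

P(price drop) = 0.06×0.77×0.88 + 0.53×0.77×0.12 + 0.69×0.23×0.88 + 0.85×0.23×0.12 = 0.040656 + 0.048972 + 0.139656 + 0.023460 = 0.252744
The poor earnings report-present share is 0.048972 + 0.023460 = 0.072432.
P(poor earnings report | price drop) = 0.072432 / 0.252744 ≈ 0.287

Now condition on the additional information:
By total probability over both values of poor earnings report:
  P(price drop | sector-wide selloff) = 0.69*0.88 + 0.85*0.12
        = 0.607200 + 0.102000 = 0.709200
Configurations with poor earnings report contribute 0.102000, so
  P(poor earnings report | price drop, sector-wide selloff) = 0.102000 / 0.709200 ≈ 0.144
This is intercausal reasoning (explaining away): once sector-wide selloff accounts for the price drop, poor earnings report becomes less likely.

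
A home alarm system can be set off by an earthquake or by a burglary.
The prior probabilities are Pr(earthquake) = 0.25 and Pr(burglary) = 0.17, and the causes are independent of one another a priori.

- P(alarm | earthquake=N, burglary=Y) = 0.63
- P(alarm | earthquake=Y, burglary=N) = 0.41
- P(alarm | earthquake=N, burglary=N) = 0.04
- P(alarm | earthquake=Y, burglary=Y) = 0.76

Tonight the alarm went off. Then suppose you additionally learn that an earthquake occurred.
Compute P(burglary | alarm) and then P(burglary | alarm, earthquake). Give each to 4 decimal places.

P(burglary | alarm) ≈ 0.5060; P(burglary | alarm, earthquake) ≈ 0.2752

Enumerate the 4 (earthquake, burglary) configurations and weight by the priors:
  P(alarm) = 0.04*0.75*0.83 + 0.63*0.75*0.17 + 0.41*0.25*0.83 + 0.76*0.25*0.17
        = 0.024900 + 0.080325 + 0.085075 + 0.032300 = 0.222600
Keeping only the burglary-present terms gives 0.112625, so
  P(burglary | alarm) = 0.112625 / 0.222600 ≈ 0.5060

Now condition on the additional information:
P(alarm | earthquake) = 0.41·0.83 + 0.76·0.17 = 0.340300 + 0.129200 = 0.469500
Of this, 0.129200 comes from 0.76·0.17 (the burglary=true cases).
So P(burglary | alarm, earthquake) = 0.129200/0.469500 ≈ 0.2752.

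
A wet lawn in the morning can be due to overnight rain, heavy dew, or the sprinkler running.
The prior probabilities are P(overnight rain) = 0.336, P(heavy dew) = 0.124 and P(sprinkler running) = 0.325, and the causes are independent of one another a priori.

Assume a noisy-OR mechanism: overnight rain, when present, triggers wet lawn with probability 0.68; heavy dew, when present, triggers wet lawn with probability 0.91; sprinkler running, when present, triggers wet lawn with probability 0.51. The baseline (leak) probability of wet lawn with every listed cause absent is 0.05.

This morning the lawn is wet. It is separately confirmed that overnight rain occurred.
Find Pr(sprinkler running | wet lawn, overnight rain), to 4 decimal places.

Under noisy-OR, P(wet lawn | causes) = 1 − (1−0.05)·∏(1−qᵢ) over the active causes.
Enumerate the 4 (heavy dew, sprinkler running) configurations and weight by the priors:
  P(wet lawn | overnight rain) = 0.696×0.876×0.675 + 0.85104×0.876×0.325 + 0.97264×0.124×0.675 + 0.986594×0.124×0.325
        = 0.411545 + 0.242291 + 0.081410 + 0.039760 = 0.775006
Configurations with sprinkler running contribute 0.282051, so
  P(sprinkler running | wet lawn, overnight rain) = 0.282051 / 0.775006 ≈ 0.3639

Pr(sprinkler running | wet lawn, overnight rain) ≈ 0.3639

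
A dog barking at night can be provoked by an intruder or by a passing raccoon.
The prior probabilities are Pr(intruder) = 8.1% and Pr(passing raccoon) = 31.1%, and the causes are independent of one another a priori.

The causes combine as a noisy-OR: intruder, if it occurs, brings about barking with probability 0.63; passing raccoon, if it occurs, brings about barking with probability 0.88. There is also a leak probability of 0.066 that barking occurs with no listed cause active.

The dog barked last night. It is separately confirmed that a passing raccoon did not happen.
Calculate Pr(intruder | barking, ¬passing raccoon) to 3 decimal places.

Pr(intruder | barking, ¬passing raccoon) ≈ 0.466

Under noisy-OR, P(barking | causes) = 1 − (1−0.066)·∏(1−qᵢ) over the active causes.
Numerator (weight on configurations with intruder): 0.65442*0.081 = 0.053008
The normalizing constant is 0.066*0.919 + 0.65442*0.081 = 0.113662
P(intruder | barking, ¬passing raccoon) = 0.053008/0.113662 ≈ 0.466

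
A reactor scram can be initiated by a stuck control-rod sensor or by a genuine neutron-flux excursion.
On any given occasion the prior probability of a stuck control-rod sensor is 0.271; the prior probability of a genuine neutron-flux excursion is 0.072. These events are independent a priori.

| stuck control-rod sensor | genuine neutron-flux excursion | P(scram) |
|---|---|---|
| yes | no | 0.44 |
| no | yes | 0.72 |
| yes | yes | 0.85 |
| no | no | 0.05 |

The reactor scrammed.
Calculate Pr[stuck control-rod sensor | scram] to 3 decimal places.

Numerator (weight on configurations with stuck control-rod sensor): 0.110655 + 0.016585 = 0.127240
Normalizer over all consistent configurations: 0.05*0.729*0.928 + 0.72*0.729*0.072 + 0.44*0.271*0.928 + 0.85*0.271*0.072 = 0.198857
P(stuck control-rod sensor | scram) = 0.127240/0.198857 ≈ 0.640

Pr[stuck control-rod sensor | scram] ≈ 0.640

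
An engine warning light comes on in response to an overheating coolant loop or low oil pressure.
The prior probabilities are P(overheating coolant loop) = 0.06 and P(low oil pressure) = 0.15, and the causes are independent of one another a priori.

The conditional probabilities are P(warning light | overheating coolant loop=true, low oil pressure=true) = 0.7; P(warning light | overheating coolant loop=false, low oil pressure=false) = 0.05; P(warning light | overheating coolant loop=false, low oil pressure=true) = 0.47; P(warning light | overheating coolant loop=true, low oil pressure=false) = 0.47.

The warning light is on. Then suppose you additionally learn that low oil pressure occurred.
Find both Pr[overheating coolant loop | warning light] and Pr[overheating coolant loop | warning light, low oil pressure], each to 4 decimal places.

Weight on overheating coolant loop=true, given the evidence: 0.023970 + 0.006300 = 0.030270
The normalizing constant is 0.05*0.94*0.85 + 0.47*0.94*0.15 + 0.47*0.06*0.85 + 0.7*0.06*0.15 = 0.136490
Posterior = 0.030270 / 0.136490 ≈ 0.2218

Now also conditioning on low oil pressure=true:
P(warning light | low oil pressure) = 0.47×0.94 + 0.7×0.06 = 0.441800 + 0.042000 = 0.483800
The overheating coolant loop-present share is 0.7×0.06 = 0.042000.
P(overheating coolant loop | warning light, low oil pressure) = 0.042000 / 0.483800 ≈ 0.0868
This is intercausal reasoning (explaining away): once low oil pressure accounts for the warning light, overheating coolant loop becomes less likely.

Pr[overheating coolant loop | warning light] ≈ 0.2218; Pr[overheating coolant loop | warning light, low oil pressure] ≈ 0.0868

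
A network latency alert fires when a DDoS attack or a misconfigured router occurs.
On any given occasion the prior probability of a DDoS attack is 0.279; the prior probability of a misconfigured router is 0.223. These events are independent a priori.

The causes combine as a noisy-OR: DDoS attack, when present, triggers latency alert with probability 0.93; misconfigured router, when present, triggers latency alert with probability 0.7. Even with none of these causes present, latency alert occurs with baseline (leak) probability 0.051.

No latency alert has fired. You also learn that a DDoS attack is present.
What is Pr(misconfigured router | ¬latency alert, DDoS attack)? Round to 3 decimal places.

Pr(misconfigured router | ¬latency alert, DDoS attack) ≈ 0.079

Under noisy-OR, P(latency alert | causes) = 1 − (1−0.051)·∏(1−qᵢ) over the active causes.
P(¬latency alert | DDoS attack) = 0.06643×0.777 + 0.019929×0.223 = 0.051616 + 0.004444 = 0.056060
Restricting to configurations with misconfigured router present: 0.019929×0.223 = 0.004444.
So P(misconfigured router | ¬latency alert, DDoS attack) = 0.004444/0.056060 ≈ 0.079.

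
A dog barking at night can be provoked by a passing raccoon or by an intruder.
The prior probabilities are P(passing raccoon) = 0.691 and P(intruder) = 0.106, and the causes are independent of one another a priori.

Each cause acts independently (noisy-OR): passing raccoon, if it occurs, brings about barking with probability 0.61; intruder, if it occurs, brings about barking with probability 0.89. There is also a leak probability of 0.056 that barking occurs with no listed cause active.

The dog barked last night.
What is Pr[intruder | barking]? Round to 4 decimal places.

Pr[intruder | barking] ≈ 0.1971

Under noisy-OR, P(barking | causes) = 1 − (1−0.056)·∏(1−qᵢ) over the active causes.
P(barking) = 0.056×0.309×0.894 + 0.89616×0.309×0.106 + 0.63184×0.691×0.894 + 0.959502×0.691×0.106 = 0.015470 + 0.029353 + 0.390322 + 0.070280 = 0.505425
Of this, 0.099633 comes from 0.029353 + 0.070280 (the intruder=true cases).
So P(intruder | barking) = 0.099633/0.505425 ≈ 0.1971.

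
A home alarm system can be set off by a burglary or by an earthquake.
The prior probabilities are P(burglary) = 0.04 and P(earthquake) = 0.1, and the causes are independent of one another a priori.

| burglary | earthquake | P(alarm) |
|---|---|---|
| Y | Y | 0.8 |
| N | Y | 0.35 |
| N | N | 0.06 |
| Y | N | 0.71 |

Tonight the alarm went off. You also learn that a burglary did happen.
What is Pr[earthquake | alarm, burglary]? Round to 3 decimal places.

For the numerator, keep only earthquake=true terms: 0.8·0.1 = 0.080000
The normalizing constant is 0.71·0.9 + 0.8·0.1 = 0.719000
Posterior = 0.080000 / 0.719000 ≈ 0.111

Pr[earthquake | alarm, burglary] ≈ 0.111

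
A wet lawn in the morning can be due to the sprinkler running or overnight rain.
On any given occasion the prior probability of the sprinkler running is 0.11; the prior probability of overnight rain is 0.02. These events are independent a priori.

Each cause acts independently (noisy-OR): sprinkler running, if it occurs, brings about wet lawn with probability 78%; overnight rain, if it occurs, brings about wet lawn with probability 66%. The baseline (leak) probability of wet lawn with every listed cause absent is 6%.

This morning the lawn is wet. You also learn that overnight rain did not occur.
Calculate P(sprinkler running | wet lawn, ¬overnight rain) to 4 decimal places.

Under noisy-OR, P(wet lawn | causes) = 1 − (1−0.06)·∏(1−qᵢ) over the active causes.
P(wet lawn | ¬overnight rain) = 0.06*0.89 + 0.7932*0.11 = 0.053400 + 0.087252 = 0.140652
Of this, 0.087252 comes from 0.7932*0.11 (the sprinkler running=true cases).
So P(sprinkler running | wet lawn, ¬overnight rain) = 0.087252/0.140652 ≈ 0.6203.

P(sprinkler running | wet lawn, ¬overnight rain) ≈ 0.6203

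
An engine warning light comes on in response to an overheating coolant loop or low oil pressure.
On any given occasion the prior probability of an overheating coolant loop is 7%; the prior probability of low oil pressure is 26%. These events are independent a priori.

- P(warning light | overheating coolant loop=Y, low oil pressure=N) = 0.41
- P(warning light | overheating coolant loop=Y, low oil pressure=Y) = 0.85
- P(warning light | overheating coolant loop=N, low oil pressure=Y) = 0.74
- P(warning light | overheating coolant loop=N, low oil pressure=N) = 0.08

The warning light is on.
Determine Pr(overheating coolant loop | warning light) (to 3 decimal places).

Pr(overheating coolant loop | warning light) ≈ 0.136

By total probability over the 4 (overheating coolant loop, low oil pressure) configurations:
  P(warning light) = 0.08*0.93*0.74 + 0.74*0.93*0.26 + 0.41*0.07*0.74 + 0.85*0.07*0.26
        = 0.055056 + 0.178932 + 0.021238 + 0.015470 = 0.270696
Configurations with overheating coolant loop contribute 0.036708, so
  P(overheating coolant loop | warning light) = 0.036708 / 0.270696 ≈ 0.136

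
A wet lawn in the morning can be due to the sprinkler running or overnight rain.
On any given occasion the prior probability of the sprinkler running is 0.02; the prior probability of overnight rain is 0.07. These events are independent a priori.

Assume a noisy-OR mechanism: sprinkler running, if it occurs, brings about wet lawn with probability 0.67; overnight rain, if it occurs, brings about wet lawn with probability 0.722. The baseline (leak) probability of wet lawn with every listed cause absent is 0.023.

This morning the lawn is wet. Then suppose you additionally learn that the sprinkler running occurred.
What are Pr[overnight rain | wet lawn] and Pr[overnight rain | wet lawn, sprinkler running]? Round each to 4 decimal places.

Pr[overnight rain | wet lawn] ≈ 0.6042; Pr[overnight rain | wet lawn, sprinkler running] ≈ 0.0918

Under noisy-OR, P(wet lawn | causes) = 1 − (1−0.023)·∏(1−qᵢ) over the active causes.
P(wet lawn) = 0.023×0.98×0.93 + 0.728394×0.98×0.07 + 0.67759×0.02×0.93 + 0.91037×0.02×0.07 = 0.020962 + 0.049968 + 0.012603 + 0.001275 = 0.084808
Restricting to configurations with overnight rain present: 0.049968 + 0.001275 = 0.051243.
Hence the posterior is 0.051243/0.084808 ≈ 0.6042.

Now condition on the additional information:
Weight on overnight rain=true, given the evidence: 0.91037·0.07 = 0.063726
Denominator P(wet lawn | sprinkler running): 0.67759·0.93 + 0.91037·0.07 = 0.693885
Posterior = 0.063726 / 0.693885 ≈ 0.0918
This is intercausal reasoning (explaining away): once sprinkler running accounts for the wet lawn, overnight rain becomes less likely.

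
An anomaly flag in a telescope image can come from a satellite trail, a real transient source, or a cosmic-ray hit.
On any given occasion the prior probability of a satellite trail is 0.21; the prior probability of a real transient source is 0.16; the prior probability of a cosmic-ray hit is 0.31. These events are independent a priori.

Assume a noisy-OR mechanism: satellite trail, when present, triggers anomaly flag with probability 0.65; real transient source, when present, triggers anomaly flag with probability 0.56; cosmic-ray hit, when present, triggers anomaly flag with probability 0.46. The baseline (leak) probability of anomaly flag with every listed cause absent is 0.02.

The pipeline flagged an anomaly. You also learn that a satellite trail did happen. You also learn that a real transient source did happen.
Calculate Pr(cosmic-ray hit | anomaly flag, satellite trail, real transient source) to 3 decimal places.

Under noisy-OR, P(anomaly flag | causes) = 1 − (1−0.02)·∏(1−qᵢ) over the active causes.
Weight on cosmic-ray hit=true, given the evidence: 0.918503*0.31 = 0.284736
Normalizer over all consistent configurations: 0.84908*0.69 + 0.918503*0.31 = 0.870601
P(cosmic-ray hit | anomaly flag, satellite trail, real transient source) = 0.284736/0.870601 ≈ 0.327

Pr(cosmic-ray hit | anomaly flag, satellite trail, real transient source) ≈ 0.327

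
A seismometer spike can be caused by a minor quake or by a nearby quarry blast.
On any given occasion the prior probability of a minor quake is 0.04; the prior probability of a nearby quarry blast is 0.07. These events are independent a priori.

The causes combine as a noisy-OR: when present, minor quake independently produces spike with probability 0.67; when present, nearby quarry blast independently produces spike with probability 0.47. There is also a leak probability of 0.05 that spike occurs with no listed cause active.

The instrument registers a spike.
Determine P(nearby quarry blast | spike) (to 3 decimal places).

Under noisy-OR, P(spike | causes) = 1 − (1−0.05)·∏(1−qᵢ) over the active causes.
Weight on nearby quarry blast=true, given the evidence: 0.033365 + 0.002335 = 0.035700
Normalizer over all consistent configurations: 0.05*0.96*0.93 + 0.4965*0.96*0.07 + 0.6865*0.04*0.93 + 0.833845*0.04*0.07 = 0.105878
Posterior = 0.035700 / 0.105878 ≈ 0.337

P(nearby quarry blast | spike) ≈ 0.337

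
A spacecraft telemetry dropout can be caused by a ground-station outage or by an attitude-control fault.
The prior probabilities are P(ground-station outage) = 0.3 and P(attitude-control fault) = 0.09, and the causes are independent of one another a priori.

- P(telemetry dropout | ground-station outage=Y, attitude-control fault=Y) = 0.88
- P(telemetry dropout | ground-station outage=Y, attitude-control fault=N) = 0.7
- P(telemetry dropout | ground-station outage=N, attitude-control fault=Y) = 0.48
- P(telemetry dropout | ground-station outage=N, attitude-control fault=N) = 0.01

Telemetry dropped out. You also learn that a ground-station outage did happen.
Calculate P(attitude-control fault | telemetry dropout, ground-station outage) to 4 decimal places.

P(attitude-control fault | telemetry dropout, ground-station outage) ≈ 0.1106

Sum P(telemetry dropout|·) weighted by the priors over both values of attitude-control fault:
  P(telemetry dropout | ground-station outage) = 0.7*0.91 + 0.88*0.09
        = 0.637000 + 0.079200 = 0.716200
Configurations with attitude-control fault contribute 0.079200, so
  P(attitude-control fault | telemetry dropout, ground-station outage) = 0.079200 / 0.716200 ≈ 0.1106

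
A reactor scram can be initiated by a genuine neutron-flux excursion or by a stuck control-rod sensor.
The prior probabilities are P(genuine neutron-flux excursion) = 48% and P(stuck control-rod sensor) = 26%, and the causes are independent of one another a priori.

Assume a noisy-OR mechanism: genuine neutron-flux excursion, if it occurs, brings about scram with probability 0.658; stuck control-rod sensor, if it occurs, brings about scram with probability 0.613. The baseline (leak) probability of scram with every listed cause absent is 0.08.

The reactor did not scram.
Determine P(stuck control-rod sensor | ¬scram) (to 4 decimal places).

P(stuck control-rod sensor | ¬scram) ≈ 0.1197

Under noisy-OR, P(scram | causes) = 1 − (1−0.08)·∏(1−qᵢ) over the active causes.
Enumerate the 4 (genuine neutron-flux excursion, stuck control-rod sensor) configurations and weight by the priors:
  P(¬scram) = 0.92·0.52·0.74 + 0.35604·0.52·0.26 + 0.31464·0.48·0.74 + 0.121766·0.48·0.26
        = 0.354016 + 0.048137 + 0.111760 + 0.015196 = 0.529109
The terms with stuck control-rod sensor present sum to 0.063333, so
  P(stuck control-rod sensor | ¬scram) = 0.063333 / 0.529109 ≈ 0.1197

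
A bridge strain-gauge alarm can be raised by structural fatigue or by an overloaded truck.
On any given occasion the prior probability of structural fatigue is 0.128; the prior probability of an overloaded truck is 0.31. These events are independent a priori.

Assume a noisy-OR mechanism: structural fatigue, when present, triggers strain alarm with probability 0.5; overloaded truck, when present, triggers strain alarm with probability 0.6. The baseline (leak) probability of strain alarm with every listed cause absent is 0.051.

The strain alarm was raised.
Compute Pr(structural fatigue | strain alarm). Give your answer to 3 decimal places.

Pr(structural fatigue | strain alarm) ≈ 0.284

Under noisy-OR, P(strain alarm | causes) = 1 − (1−0.051)·∏(1−qᵢ) over the active causes.
Numerator (weight on configurations with structural fatigue): 0.046412 + 0.032149 = 0.078561
Denominator P(strain alarm): 0.051×0.872×0.69 + 0.6204×0.872×0.31 + 0.5255×0.128×0.69 + 0.8102×0.128×0.31 = 0.276954
Posterior = 0.078561 / 0.276954 ≈ 0.284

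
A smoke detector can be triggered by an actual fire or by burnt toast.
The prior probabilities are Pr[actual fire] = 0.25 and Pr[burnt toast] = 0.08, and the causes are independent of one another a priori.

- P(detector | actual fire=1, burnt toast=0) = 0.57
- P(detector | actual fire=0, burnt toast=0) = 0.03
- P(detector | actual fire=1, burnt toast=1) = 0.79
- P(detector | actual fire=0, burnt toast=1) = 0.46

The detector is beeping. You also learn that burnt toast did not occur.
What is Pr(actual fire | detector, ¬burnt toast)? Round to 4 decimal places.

Weight on actual fire=true, given the evidence: 0.57×0.25 = 0.142500
Denominator P(detector | ¬burnt toast): 0.03×0.75 + 0.57×0.25 = 0.165000
Posterior = 0.142500 / 0.165000 ≈ 0.8636

Pr(actual fire | detector, ¬burnt toast) ≈ 0.8636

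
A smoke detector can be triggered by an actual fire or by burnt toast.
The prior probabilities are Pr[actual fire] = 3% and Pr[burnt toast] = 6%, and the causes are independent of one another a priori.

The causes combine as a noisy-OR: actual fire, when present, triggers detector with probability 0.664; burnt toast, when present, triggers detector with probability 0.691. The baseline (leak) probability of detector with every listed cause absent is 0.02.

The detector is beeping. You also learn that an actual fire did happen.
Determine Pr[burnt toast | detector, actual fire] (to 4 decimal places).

Pr[burnt toast | detector, actual fire] ≈ 0.0788

Under noisy-OR, P(detector | causes) = 1 − (1−0.02)·∏(1−qᵢ) over the active causes.
P(detector | actual fire) = 0.67072*0.94 + 0.898252*0.06 = 0.630477 + 0.053895 = 0.684372
Of this, 0.053895 comes from 0.898252*0.06 (the burnt toast=true cases).
Hence the posterior is 0.053895/0.684372 ≈ 0.0788.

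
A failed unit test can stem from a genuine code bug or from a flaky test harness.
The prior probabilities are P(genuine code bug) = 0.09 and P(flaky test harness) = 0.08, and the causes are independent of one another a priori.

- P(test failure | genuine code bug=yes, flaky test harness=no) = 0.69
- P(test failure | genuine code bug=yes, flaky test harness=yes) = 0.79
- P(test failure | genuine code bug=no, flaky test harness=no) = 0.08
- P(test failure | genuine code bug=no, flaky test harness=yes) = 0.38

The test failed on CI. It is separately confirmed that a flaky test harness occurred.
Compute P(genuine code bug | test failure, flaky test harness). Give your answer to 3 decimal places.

By total probability over both values of genuine code bug:
  P(test failure | flaky test harness) = 0.38×0.91 + 0.79×0.09
        = 0.345800 + 0.071100 = 0.416900
Configurations with genuine code bug contribute 0.071100, so
  P(genuine code bug | test failure, flaky test harness) = 0.071100 / 0.416900 ≈ 0.171

P(genuine code bug | test failure, flaky test harness) ≈ 0.171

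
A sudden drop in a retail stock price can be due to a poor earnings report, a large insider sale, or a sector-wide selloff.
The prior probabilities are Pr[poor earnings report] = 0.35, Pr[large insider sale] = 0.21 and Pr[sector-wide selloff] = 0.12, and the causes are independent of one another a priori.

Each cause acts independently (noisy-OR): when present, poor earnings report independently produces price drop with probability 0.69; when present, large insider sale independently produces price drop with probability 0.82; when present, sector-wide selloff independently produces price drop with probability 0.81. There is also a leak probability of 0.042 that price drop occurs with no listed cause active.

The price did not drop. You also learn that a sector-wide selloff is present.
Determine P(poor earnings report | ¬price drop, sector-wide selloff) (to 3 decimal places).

Under noisy-OR, P(price drop | causes) = 1 − (1−0.042)·∏(1−qᵢ) over the active causes.
P(¬price drop | sector-wide selloff) = 0.18202×0.65×0.79 + 0.032764×0.65×0.21 + 0.056426×0.35×0.79 + 0.010157×0.35×0.21 = 0.093467 + 0.004472 + 0.015602 + 0.000747 = 0.114288
Of this, 0.016349 comes from 0.015602 + 0.000747 (the poor earnings report=true cases).
So P(poor earnings report | ¬price drop, sector-wide selloff) = 0.016349/0.114288 ≈ 0.143.

P(poor earnings report | ¬price drop, sector-wide selloff) ≈ 0.143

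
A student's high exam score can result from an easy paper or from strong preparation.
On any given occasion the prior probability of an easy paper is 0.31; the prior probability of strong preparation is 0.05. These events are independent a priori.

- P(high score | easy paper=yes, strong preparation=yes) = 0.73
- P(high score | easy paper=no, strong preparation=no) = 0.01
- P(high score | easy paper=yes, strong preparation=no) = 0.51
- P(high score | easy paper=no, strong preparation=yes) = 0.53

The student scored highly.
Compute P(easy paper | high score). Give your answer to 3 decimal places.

Numerator (weight on configurations with easy paper): 0.150195 + 0.011315 = 0.161510
The normalizing constant is 0.01·0.69·0.95 + 0.53·0.69·0.05 + 0.51·0.31·0.95 + 0.73·0.31·0.05 = 0.186350
Posterior = 0.161510 / 0.186350 ≈ 0.867

P(easy paper | high score) ≈ 0.867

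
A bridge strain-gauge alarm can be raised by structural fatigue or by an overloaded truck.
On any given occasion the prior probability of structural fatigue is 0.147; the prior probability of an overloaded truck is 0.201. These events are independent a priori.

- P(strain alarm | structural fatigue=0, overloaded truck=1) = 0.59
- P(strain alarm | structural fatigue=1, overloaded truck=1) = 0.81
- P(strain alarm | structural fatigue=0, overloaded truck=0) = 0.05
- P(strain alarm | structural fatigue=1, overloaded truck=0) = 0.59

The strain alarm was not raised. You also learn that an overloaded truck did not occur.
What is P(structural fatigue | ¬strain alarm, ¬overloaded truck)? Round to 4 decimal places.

P(¬strain alarm | ¬overloaded truck) = 0.95×0.853 + 0.41×0.147 = 0.810350 + 0.060270 = 0.870620
Of this, 0.060270 comes from 0.41×0.147 (the structural fatigue=true cases).
So P(structural fatigue | ¬strain alarm, ¬overloaded truck) = 0.060270/0.870620 ≈ 0.0692.

P(structural fatigue | ¬strain alarm, ¬overloaded truck) ≈ 0.0692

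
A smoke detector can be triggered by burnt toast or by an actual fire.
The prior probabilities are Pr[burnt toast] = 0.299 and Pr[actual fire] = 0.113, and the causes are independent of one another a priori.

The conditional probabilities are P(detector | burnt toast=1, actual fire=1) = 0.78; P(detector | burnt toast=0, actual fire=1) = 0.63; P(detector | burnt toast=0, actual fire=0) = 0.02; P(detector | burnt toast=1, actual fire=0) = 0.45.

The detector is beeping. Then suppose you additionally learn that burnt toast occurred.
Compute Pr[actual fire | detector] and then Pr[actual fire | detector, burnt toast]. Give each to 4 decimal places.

For the numerator, keep only actual fire=true terms: 0.049904 + 0.026354 = 0.076258
Normalizer over all consistent configurations: 0.02×0.701×0.887 + 0.63×0.701×0.113 + 0.45×0.299×0.887 + 0.78×0.299×0.113 = 0.208040
Posterior = 0.076258 / 0.208040 ≈ 0.3666

With the extra evidence:
P(detector | burnt toast) = 0.45×0.887 + 0.78×0.113 = 0.399150 + 0.088140 = 0.487290
The actual fire-present share is 0.78×0.113 = 0.088140.
P(actual fire | detector, burnt toast) = 0.088140 / 0.487290 ≈ 0.1809
This is intercausal reasoning (explaining away): once burnt toast accounts for the detector, actual fire becomes less likely.

Pr[actual fire | detector] ≈ 0.3666; Pr[actual fire | detector, burnt toast] ≈ 0.1809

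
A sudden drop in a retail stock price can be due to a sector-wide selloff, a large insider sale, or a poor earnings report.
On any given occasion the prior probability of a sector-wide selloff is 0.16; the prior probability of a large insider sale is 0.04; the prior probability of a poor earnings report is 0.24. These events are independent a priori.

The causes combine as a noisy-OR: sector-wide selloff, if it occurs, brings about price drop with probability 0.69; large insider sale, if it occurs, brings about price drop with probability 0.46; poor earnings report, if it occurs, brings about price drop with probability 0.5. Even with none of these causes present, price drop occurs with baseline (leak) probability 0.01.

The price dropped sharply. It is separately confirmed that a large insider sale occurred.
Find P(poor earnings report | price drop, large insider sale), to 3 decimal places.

P(poor earnings report | price drop, large insider sale) ≈ 0.315

Under noisy-OR, P(price drop | causes) = 1 − (1−0.01)·∏(1−qᵢ) over the active causes.
P(price drop | large insider sale) = 0.4654×0.84×0.76 + 0.7327×0.84×0.24 + 0.834274×0.16×0.76 + 0.917137×0.16×0.24 = 0.297111 + 0.147712 + 0.101448 + 0.035218 = 0.581489
Of this, 0.182930 comes from 0.147712 + 0.035218 (the poor earnings report=true cases).
Hence the posterior is 0.182930/0.581489 ≈ 0.315.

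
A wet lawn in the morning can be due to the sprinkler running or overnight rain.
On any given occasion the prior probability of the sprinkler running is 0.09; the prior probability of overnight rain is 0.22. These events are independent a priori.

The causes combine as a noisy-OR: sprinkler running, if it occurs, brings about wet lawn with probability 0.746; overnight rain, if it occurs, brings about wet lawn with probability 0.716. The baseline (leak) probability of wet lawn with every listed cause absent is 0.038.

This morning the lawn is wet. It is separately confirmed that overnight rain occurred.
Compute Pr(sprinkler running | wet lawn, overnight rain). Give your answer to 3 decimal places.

Under noisy-OR, P(wet lawn | causes) = 1 − (1−0.038)·∏(1−qᵢ) over the active causes.
Sum P(wet lawn|·) weighted by the priors over both values of sprinkler running:
  P(wet lawn | overnight rain) = 0.726792*0.91 + 0.930605*0.09
        = 0.661381 + 0.083754 = 0.745135
Keeping only the sprinkler running-present terms gives 0.083754, so
  P(sprinkler running | wet lawn, overnight rain) = 0.083754 / 0.745135 ≈ 0.112

Pr(sprinkler running | wet lawn, overnight rain) ≈ 0.112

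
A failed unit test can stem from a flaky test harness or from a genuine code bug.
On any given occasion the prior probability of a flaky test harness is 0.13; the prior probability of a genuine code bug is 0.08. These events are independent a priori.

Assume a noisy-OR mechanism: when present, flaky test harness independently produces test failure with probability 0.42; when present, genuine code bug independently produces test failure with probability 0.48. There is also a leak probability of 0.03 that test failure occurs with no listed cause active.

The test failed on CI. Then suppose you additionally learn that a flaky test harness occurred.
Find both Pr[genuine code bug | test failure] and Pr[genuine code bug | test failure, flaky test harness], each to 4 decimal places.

Pr[genuine code bug | test failure] ≈ 0.3541; Pr[genuine code bug | test failure, flaky test harness] ≈ 0.1233

Under noisy-OR, P(test failure | causes) = 1 − (1−0.03)·∏(1−qᵢ) over the active causes.
P(test failure) = 0.03×0.87×0.92 + 0.4956×0.87×0.08 + 0.4374×0.13×0.92 + 0.707448×0.13×0.08 = 0.024012 + 0.034494 + 0.052313 + 0.007357 = 0.118176
Of this, 0.041851 comes from 0.034494 + 0.007357 (the genuine code bug=true cases).
P(genuine code bug | test failure) = 0.041851 / 0.118176 ≈ 0.3541

With the extra evidence:
By total probability over both values of genuine code bug:
  P(test failure | flaky test harness) = 0.4374×0.92 + 0.707448×0.08
        = 0.402408 + 0.056596 = 0.459004
Configurations with genuine code bug contribute 0.056596, so
  P(genuine code bug | test failure, flaky test harness) = 0.056596 / 0.459004 ≈ 0.1233
Conditioning on flaky test harness lowers the posterior on genuine code bug: the classic explaining-away effect in a common-effect structure.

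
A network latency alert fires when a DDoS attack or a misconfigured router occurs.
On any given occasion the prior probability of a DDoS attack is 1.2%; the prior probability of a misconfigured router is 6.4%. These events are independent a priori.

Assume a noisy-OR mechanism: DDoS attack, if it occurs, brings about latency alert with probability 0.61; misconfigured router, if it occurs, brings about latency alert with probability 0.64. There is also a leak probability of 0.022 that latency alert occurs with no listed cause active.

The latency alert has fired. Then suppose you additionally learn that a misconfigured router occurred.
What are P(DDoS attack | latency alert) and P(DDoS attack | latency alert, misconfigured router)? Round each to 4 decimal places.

Under noisy-OR, P(latency alert | causes) = 1 − (1−0.022)·∏(1−qᵢ) over the active causes.
Weight on DDoS attack=true, given the evidence: 0.006948 + 0.000663 = 0.007611
The normalizing constant is 0.022*0.988*0.936 + 0.64792*0.988*0.064 + 0.61858*0.012*0.936 + 0.862689*0.012*0.064 = 0.068925
P(DDoS attack | latency alert) = 0.007611/0.068925 ≈ 0.1104

Now condition on the additional information:
Numerator (weight on configurations with DDoS attack): 0.862689×0.012 = 0.010352
The normalizing constant is 0.64792×0.988 + 0.862689×0.012 = 0.650497
Posterior = 0.010352 / 0.650497 ≈ 0.0159
The drop from 0.1104 to 0.0159 is the explaining-away (discounting) effect.

P(DDoS attack | latency alert) ≈ 0.1104; P(DDoS attack | latency alert, misconfigured router) ≈ 0.0159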